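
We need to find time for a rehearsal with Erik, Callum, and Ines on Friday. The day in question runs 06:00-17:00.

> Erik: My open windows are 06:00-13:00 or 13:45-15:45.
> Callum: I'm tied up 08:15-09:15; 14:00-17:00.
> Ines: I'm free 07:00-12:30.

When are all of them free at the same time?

Erik free: 06:00-13:00, 13:45-15:45.
Callum free: 06:00-08:15, 09:15-14:00 (invert busy blocks within the working day).
Ines free: 07:00-12:30.
Erik ∩ Callum: 06:00-08:15, 09:15-13:00, 13:45-14:00.
Erik ∩ Callum ∩ Ines: 07:00-08:15, 09:15-12:30.

07:00-08:15, 09:15-12:30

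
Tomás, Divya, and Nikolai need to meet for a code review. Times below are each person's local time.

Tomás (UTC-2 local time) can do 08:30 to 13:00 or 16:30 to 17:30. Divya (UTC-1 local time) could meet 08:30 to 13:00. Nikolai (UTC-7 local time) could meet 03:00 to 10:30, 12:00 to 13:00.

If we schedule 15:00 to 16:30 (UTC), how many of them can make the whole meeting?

1

Tomás in UTC: 10:30-15:00, 18:30-19:30 (add 2h to convert from UTC-2).
Divya in UTC: 09:30-14:00 (add 1h to convert from UTC-1).
Nikolai in UTC: 10:00-17:30, 19:00-20:00 (add 7h to convert from UTC-7).
Nikolai can make the full 15:00-16:30 slot — that's 1.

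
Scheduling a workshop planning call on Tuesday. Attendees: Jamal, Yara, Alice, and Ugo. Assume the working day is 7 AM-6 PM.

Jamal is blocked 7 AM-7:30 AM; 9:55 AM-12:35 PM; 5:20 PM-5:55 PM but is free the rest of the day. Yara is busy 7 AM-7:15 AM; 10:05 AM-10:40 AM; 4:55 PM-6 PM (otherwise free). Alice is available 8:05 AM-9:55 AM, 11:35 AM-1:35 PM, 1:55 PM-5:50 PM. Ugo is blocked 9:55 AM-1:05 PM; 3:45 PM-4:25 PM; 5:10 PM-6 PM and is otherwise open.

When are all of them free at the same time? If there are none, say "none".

08:05-09:55, 13:05-13:35, 13:55-15:45, 16:25-16:55

Jamal free: 07:30-09:55, 12:35-17:20, 17:55-18:00 (invert busy blocks within the working day).
Yara free: 07:15-10:05, 10:40-16:55 (invert busy blocks within the working day).
Alice free: 08:05-09:55, 11:35-13:35, 13:55-17:50.
Ugo free: 07:00-09:55, 13:05-15:45, 16:25-17:10 (invert busy blocks within the working day).
Jamal ∩ Yara: 07:30-09:55, 12:35-16:55.
Jamal ∩ Yara ∩ Alice: 08:05-09:55, 12:35-13:35, 13:55-16:55.
Jamal ∩ Yara ∩ Alice ∩ Ugo: 08:05-09:55, 13:05-13:35, 13:55-15:45, 16:25-16:55.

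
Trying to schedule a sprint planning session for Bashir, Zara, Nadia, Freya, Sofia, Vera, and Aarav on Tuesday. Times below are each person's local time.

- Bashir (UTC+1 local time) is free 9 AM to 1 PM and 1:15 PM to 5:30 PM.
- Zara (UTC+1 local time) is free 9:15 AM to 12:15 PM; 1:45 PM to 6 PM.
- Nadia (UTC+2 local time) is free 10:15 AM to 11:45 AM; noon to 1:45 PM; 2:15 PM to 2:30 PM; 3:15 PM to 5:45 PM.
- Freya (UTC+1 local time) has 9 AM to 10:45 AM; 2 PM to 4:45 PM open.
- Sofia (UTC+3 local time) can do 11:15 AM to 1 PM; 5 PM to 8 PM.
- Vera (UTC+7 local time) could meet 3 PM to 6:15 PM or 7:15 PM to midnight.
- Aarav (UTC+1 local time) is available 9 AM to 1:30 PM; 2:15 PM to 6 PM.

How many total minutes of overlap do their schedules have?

Bashir in UTC: 08:00-12:00, 12:15-16:30 (subtract 1h to convert from UTC+1).
Zara in UTC: 08:15-11:15, 12:45-17:00 (subtract 1h to convert from UTC+1).
Nadia in UTC: 08:15-09:45, 10:00-11:45, 12:15-12:30, 13:15-15:45 (subtract 2h to convert from UTC+2).
Freya in UTC: 08:00-09:45, 13:00-15:45 (subtract 1h to convert from UTC+1).
Sofia in UTC: 08:15-10:00, 14:00-17:00 (subtract 3h to convert from UTC+3).
Vera in UTC: 08:00-11:15, 12:15-17:00 (subtract 7h to convert from UTC+7).
Aarav in UTC: 08:00-12:30, 13:15-17:00 (subtract 1h to convert from UTC+1).
Bashir ∩ Zara: 08:15-11:15, 12:45-16:30.
Bashir ∩ Zara ∩ Nadia: 08:15-09:45, 10:00-11:15, 13:15-15:45.
Bashir ∩ Zara ∩ Nadia ∩ Freya: 08:15-09:45, 13:15-15:45.
Bashir ∩ Zara ∩ Nadia ∩ Freya ∩ Sofia: 08:15-09:45, 14:00-15:45.
Bashir ∩ Zara ∩ Nadia ∩ Freya ∩ Sofia ∩ Vera: 08:15-09:45, 14:00-15:45.
Bashir ∩ Zara ∩ Nadia ∩ Freya ∩ Sofia ∩ Vera ∩ Aarav: 08:15-09:45, 14:00-15:45.
Summing the common windows: 90 + 105 = 195 minutes.

195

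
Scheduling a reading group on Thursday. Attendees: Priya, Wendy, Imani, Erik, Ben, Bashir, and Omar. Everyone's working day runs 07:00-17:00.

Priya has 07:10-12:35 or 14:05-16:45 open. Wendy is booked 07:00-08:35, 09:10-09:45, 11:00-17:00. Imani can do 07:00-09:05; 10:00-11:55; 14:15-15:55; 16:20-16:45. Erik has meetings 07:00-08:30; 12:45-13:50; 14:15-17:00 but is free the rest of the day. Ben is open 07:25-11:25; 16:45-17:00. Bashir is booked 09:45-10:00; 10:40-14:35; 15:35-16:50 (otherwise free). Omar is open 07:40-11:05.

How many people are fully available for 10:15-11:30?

3

Priya free: 07:10-12:35, 14:05-16:45.
Wendy free: 08:35-09:10, 09:45-11:00 (invert busy blocks within the working day).
Imani free: 07:00-09:05, 10:00-11:55, 14:15-15:55, 16:20-16:45.
Erik free: 08:30-12:45, 13:50-14:15 (invert busy blocks within the working day).
Ben free: 07:25-11:25, 16:45-17:00.
Bashir free: 07:00-09:45, 10:00-10:40, 14:35-15:35, 16:50-17:00 (invert busy blocks within the working day).
Omar free: 07:40-11:05.
Priya, Imani, and Erik can make the full 10:15-11:30 slot — that's 3.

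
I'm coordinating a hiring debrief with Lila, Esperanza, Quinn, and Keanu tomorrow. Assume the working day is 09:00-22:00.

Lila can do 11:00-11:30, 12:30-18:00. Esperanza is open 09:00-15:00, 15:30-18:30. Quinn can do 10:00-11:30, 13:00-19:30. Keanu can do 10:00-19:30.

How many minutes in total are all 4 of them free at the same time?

300

Lila ∩ Esperanza: 11:00-11:30, 12:30-15:00, 15:30-18:00.
Lila ∩ Esperanza ∩ Quinn: 11:00-11:30, 13:00-15:00, 15:30-18:00.
Lila ∩ Esperanza ∩ Quinn ∩ Keanu: 11:00-11:30, 13:00-15:00, 15:30-18:00.
Summing the common windows: 30 + 120 + 150 = 300 minutes.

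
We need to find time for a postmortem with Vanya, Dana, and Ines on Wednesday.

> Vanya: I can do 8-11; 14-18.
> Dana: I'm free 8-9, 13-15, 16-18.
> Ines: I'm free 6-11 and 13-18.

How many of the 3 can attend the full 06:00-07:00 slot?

Ines can make the full 06:00-07:00 slot — that's 1.

1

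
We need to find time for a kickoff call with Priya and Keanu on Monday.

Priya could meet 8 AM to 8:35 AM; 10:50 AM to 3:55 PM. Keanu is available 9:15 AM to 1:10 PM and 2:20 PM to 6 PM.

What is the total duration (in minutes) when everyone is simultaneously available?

Priya ∩ Keanu: 10:50-13:10, 14:20-15:55.
Summing the common windows: 140 + 95 = 235 minutes.

235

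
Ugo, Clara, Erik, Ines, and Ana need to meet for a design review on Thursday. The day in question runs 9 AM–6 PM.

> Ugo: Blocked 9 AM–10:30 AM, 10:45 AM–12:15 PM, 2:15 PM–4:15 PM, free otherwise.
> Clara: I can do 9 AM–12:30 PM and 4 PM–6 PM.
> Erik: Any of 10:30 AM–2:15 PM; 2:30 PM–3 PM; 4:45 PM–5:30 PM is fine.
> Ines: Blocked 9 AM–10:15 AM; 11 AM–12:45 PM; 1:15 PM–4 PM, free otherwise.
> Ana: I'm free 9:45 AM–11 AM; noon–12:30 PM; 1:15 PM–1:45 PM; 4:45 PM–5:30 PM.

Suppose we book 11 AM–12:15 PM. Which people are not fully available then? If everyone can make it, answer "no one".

Ana, Ines, Ugo

Ugo free: 10:30-10:45, 12:15-14:15, 16:15-18:00 (invert busy blocks within the working day).
Clara free: 09:00-12:30, 16:00-18:00.
Erik free: 10:30-14:15, 14:30-15:00, 16:45-17:30.
Ines free: 10:15-11:00, 12:45-13:15, 16:00-18:00 (invert busy blocks within the working day).
Ana free: 09:45-11:00, 12:00-12:30, 13:15-13:45, 16:45-17:30.
Ugo: not fully free for 11:00-12:15. Clara: free for 11:00-12:15. Erik: free for 11:00-12:15. Ines: not fully free for 11:00-12:15. Ana: not fully free for 11:00-12:15.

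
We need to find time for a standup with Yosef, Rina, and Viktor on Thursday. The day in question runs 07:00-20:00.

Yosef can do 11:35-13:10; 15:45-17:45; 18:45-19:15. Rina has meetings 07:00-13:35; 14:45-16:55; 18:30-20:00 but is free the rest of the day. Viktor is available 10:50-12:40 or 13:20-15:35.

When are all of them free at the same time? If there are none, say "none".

none

Yosef free: 11:35-13:10, 15:45-17:45, 18:45-19:15.
Rina free: 13:35-14:45, 16:55-18:30 (invert busy blocks within the working day).
Viktor free: 10:50-12:40, 13:20-15:35.
Yosef ∩ Rina: 16:55-17:45.
Yosef ∩ Rina ∩ Viktor: ∅.
There is no time when everyone is free.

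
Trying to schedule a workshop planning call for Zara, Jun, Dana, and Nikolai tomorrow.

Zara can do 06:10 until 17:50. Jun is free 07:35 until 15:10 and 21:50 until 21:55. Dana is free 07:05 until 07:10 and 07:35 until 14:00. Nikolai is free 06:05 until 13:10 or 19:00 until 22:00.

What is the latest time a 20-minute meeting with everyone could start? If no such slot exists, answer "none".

12:50

Zara ∩ Jun: 07:35-15:10.
Zara ∩ Jun ∩ Dana: 07:35-14:00.
Zara ∩ Jun ∩ Dana ∩ Nikolai: 07:35-13:10.
The last common window of at least 20 minutes is 07:35-13:10; a 20-minute meeting can start as late as 12:50 and still end by 13:10.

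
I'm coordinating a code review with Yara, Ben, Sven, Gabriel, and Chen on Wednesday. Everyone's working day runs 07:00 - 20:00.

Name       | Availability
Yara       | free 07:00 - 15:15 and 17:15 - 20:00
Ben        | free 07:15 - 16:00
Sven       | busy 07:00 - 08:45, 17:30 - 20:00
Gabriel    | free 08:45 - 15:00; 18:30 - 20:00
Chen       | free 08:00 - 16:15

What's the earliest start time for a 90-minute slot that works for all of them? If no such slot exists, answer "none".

Yara free: 07:00-15:15, 17:15-20:00.
Ben free: 07:15-16:00.
Sven free: 08:45-17:30 (invert busy blocks within the working day).
Gabriel free: 08:45-15:00, 18:30-20:00.
Chen free: 08:00-16:15.
Yara ∩ Ben: 07:15-15:15.
Yara ∩ Ben ∩ Sven: 08:45-15:15.
Yara ∩ Ben ∩ Sven ∩ Gabriel: 08:45-15:00.
Yara ∩ Ben ∩ Sven ∩ Gabriel ∩ Chen: 08:45-15:00.
The first common window of at least 90 minutes is 08:45-15:00, so the earliest start is 08:45.

08:45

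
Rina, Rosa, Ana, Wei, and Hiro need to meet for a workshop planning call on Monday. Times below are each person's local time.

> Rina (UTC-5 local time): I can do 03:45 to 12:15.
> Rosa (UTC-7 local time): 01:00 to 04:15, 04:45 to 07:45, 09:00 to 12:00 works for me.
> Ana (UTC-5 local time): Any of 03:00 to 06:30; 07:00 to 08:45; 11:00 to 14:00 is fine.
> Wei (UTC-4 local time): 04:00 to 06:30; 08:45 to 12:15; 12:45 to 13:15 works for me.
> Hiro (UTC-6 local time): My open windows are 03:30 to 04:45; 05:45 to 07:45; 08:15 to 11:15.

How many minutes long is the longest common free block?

Rina in UTC: 08:45-17:15 (add 5h to convert from UTC-5).
Rosa in UTC: 08:00-11:15, 11:45-14:45, 16:00-19:00 (add 7h to convert from UTC-7).
Ana in UTC: 08:00-11:30, 12:00-13:45, 16:00-19:00 (add 5h to convert from UTC-5).
Wei in UTC: 08:00-10:30, 12:45-16:15, 16:45-17:15 (add 4h to convert from UTC-4).
Hiro in UTC: 09:30-10:45, 11:45-13:45, 14:15-17:15 (add 6h to convert from UTC-6).
Rina ∩ Rosa: 08:45-11:15, 11:45-14:45, 16:00-17:15.
Rina ∩ Rosa ∩ Ana: 08:45-11:15, 12:00-13:45, 16:00-17:15.
Rina ∩ Rosa ∩ Ana ∩ Wei: 08:45-10:30, 12:45-13:45, 16:00-16:15, 16:45-17:15.
Rina ∩ Rosa ∩ Ana ∩ Wei ∩ Hiro: 09:30-10:30, 12:45-13:45, 16:00-16:15, 16:45-17:15.
So the common availability across everyone is 09:30-10:30, 12:45-13:45, 16:00-16:15, 16:45-17:15.
The longest is 09:30-10:30 at 60 minutes.

60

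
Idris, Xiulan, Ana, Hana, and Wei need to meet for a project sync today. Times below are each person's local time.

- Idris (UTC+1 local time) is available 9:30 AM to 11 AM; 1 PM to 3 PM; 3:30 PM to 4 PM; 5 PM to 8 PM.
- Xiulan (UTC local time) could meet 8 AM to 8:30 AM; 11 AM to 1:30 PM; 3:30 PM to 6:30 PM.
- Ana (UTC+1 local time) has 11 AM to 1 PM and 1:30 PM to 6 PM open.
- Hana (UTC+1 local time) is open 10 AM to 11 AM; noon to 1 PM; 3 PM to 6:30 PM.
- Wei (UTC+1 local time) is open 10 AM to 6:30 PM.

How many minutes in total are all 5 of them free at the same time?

Idris in UTC: 08:30-10:00, 12:00-14:00, 14:30-15:00, 16:00-19:00 (subtract 1h to convert from UTC+1).
Xiulan in UTC: 08:00-08:30, 11:00-13:30, 15:30-18:30.
Ana in UTC: 10:00-12:00, 12:30-17:00 (subtract 1h to convert from UTC+1).
Hana in UTC: 09:00-10:00, 11:00-12:00, 14:00-17:30 (subtract 1h to convert from UTC+1).
Wei in UTC: 09:00-17:30 (subtract 1h to convert from UTC+1).
Idris ∩ Xiulan: 12:00-13:30, 16:00-18:30.
Idris ∩ Xiulan ∩ Ana: 12:30-13:30, 16:00-17:00.
Idris ∩ Xiulan ∩ Ana ∩ Hana: 16:00-17:00.
Idris ∩ Xiulan ∩ Ana ∩ Hana ∩ Wei: 16:00-17:00.
That's a single block of 60 minutes.

60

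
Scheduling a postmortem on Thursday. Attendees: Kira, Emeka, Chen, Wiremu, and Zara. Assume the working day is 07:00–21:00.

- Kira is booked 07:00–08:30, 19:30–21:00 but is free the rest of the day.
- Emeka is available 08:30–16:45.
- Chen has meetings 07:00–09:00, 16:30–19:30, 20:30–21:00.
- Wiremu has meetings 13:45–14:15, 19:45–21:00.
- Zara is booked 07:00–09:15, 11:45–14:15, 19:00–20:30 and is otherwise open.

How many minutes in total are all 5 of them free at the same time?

285

Kira free: 08:30-19:30 (invert busy blocks within the working day).
Emeka free: 08:30-16:45.
Chen free: 09:00-16:30, 19:30-20:30 (invert busy blocks within the working day).
Wiremu free: 07:00-13:45, 14:15-19:45 (invert busy blocks within the working day).
Zara free: 09:15-11:45, 14:15-19:00, 20:30-21:00 (invert busy blocks within the working day).
Kira ∩ Emeka: 08:30-16:45.
Kira ∩ Emeka ∩ Chen: 09:00-16:30.
Kira ∩ Emeka ∩ Chen ∩ Wiremu: 09:00-13:45, 14:15-16:30.
Kira ∩ Emeka ∩ Chen ∩ Wiremu ∩ Zara: 09:15-11:45, 14:15-16:30.
So the common availability across everyone is 09:15-11:45, 14:15-16:30.
Summing the common windows: 150 + 135 = 285 minutes.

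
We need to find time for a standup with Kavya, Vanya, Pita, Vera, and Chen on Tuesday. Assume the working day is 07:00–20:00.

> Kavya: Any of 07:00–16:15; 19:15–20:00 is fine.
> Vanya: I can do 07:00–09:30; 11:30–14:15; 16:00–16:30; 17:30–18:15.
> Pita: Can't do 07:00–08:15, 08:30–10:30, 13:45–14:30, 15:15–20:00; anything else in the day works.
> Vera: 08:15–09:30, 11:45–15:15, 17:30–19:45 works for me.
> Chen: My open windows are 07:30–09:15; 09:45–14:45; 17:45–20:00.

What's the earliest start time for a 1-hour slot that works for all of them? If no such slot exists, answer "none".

Kavya free: 07:00-16:15, 19:15-20:00.
Vanya free: 07:00-09:30, 11:30-14:15, 16:00-16:30, 17:30-18:15.
Pita free: 08:15-08:30, 10:30-13:45, 14:30-15:15 (invert busy blocks within the working day).
Vera free: 08:15-09:30, 11:45-15:15, 17:30-19:45.
Chen free: 07:30-09:15, 09:45-14:45, 17:45-20:00.
Kavya ∩ Vanya: 07:00-09:30, 11:30-14:15, 16:00-16:15.
Kavya ∩ Vanya ∩ Pita: 08:15-08:30, 11:30-13:45.
Kavya ∩ Vanya ∩ Pita ∩ Vera: 08:15-08:30, 11:45-13:45.
Kavya ∩ Vanya ∩ Pita ∩ Vera ∩ Chen: 08:15-08:30, 11:45-13:45.
The first common window of at least 60 minutes is 11:45-13:45, so the earliest start is 11:45.

11:45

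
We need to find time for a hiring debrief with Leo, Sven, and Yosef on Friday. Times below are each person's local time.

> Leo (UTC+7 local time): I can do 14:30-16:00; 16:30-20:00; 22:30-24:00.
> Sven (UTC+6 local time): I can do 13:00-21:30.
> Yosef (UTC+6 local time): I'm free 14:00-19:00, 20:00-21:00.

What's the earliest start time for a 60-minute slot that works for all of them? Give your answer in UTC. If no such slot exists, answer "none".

Leo in UTC: 07:30-09:00, 09:30-13:00, 15:30-17:00 (subtract 7h to convert from UTC+7).
Sven in UTC: 07:00-15:30 (subtract 6h to convert from UTC+6).
Yosef in UTC: 08:00-13:00, 14:00-15:00 (subtract 6h to convert from UTC+6).
Leo ∩ Sven: 07:30-09:00, 09:30-13:00.
Leo ∩ Sven ∩ Yosef: 08:00-09:00, 09:30-13:00.
The first common window of at least 60 minutes is 08:00-09:00, so the earliest start is 08:00.

08:00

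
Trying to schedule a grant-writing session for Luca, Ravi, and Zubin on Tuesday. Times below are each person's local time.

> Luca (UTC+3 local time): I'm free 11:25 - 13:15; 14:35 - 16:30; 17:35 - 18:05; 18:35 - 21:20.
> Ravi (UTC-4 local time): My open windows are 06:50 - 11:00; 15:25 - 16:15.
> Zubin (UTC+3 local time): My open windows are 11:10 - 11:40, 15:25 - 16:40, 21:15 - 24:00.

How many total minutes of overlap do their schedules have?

65

Luca in UTC: 08:25-10:15, 11:35-13:30, 14:35-15:05, 15:35-18:20 (subtract 3h to convert from UTC+3).
Ravi in UTC: 10:50-15:00, 19:25-20:15 (add 4h to convert from UTC-4).
Zubin in UTC: 08:10-08:40, 12:25-13:40, 18:15-21:00 (subtract 3h to convert from UTC+3).
Luca ∩ Ravi: 11:35-13:30, 14:35-15:00.
Luca ∩ Ravi ∩ Zubin: 12:25-13:30.
That's a single block of 65 minutes.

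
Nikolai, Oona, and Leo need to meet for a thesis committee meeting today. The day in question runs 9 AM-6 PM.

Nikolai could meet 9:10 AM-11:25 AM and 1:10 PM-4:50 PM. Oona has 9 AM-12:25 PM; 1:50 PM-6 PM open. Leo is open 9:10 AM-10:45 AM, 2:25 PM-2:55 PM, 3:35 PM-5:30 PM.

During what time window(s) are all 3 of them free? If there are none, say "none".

Nikolai ∩ Oona: 09:10-11:25, 13:50-16:50.
Nikolai ∩ Oona ∩ Leo: 09:10-10:45, 14:25-14:55, 15:35-16:50.

09:10-10:45, 14:25-14:55, 15:35-16:50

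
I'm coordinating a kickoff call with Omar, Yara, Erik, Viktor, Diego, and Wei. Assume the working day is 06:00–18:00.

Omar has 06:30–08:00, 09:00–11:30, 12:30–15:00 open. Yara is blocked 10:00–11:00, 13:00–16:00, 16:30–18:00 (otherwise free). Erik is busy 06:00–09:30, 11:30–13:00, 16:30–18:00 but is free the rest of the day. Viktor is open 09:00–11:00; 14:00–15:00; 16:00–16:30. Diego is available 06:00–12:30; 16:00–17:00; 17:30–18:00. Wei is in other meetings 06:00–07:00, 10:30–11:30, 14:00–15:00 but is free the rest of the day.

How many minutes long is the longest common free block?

30

Omar free: 06:30-08:00, 09:00-11:30, 12:30-15:00.
Yara free: 06:00-10:00, 11:00-13:00, 16:00-16:30 (invert busy blocks within the working day).
Erik free: 09:30-11:30, 13:00-16:30 (invert busy blocks within the working day).
Viktor free: 09:00-11:00, 14:00-15:00, 16:00-16:30.
Diego free: 06:00-12:30, 16:00-17:00, 17:30-18:00.
Wei free: 07:00-10:30, 11:30-14:00, 15:00-18:00 (invert busy blocks within the working day).
Omar ∩ Yara: 06:30-08:00, 09:00-10:00, 11:00-11:30, 12:30-13:00.
Omar ∩ Yara ∩ Erik: 09:30-10:00, 11:00-11:30.
Omar ∩ Yara ∩ Erik ∩ Viktor: 09:30-10:00.
Omar ∩ Yara ∩ Erik ∩ Viktor ∩ Diego: 09:30-10:00.
Omar ∩ Yara ∩ Erik ∩ Viktor ∩ Diego ∩ Wei: 09:30-10:00.
The longest is 09:30-10:00 at 30 minutes.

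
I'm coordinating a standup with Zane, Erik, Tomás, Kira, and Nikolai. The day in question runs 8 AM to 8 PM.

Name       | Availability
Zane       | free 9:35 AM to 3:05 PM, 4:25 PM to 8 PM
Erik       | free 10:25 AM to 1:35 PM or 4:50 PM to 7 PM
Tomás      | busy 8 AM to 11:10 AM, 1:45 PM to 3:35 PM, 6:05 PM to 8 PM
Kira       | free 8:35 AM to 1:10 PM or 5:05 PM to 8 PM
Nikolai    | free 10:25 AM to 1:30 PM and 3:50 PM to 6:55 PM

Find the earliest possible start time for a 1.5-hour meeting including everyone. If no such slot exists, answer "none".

11:10

Zane free: 09:35-15:05, 16:25-20:00.
Erik free: 10:25-13:35, 16:50-19:00.
Tomás free: 11:10-13:45, 15:35-18:05 (invert busy blocks within the working day).
Kira free: 08:35-13:10, 17:05-20:00.
Nikolai free: 10:25-13:30, 15:50-18:55.
Zane ∩ Erik: 10:25-13:35, 16:50-19:00.
Zane ∩ Erik ∩ Tomás: 11:10-13:35, 16:50-18:05.
Zane ∩ Erik ∩ Tomás ∩ Kira: 11:10-13:10, 17:05-18:05.
Zane ∩ Erik ∩ Tomás ∩ Kira ∩ Nikolai: 11:10-13:10, 17:05-18:05.
So the common availability across everyone is 11:10-13:10, 17:05-18:05.
The first common window of at least 90 minutes is 11:10-13:10, so the earliest start is 11:10.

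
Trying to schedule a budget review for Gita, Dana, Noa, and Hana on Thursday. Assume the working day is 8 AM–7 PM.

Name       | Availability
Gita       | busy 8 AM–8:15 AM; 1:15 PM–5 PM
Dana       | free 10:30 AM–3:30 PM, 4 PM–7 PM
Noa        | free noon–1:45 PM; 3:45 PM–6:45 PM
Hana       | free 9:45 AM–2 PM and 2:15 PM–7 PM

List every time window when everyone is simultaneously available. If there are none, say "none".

Gita free: 08:15-13:15, 17:00-19:00 (invert busy blocks within the working day).
Dana free: 10:30-15:30, 16:00-19:00.
Noa free: 12:00-13:45, 15:45-18:45.
Hana free: 09:45-14:00, 14:15-19:00.
Gita ∩ Dana: 10:30-13:15, 17:00-19:00.
Gita ∩ Dana ∩ Noa: 12:00-13:15, 17:00-18:45.
Gita ∩ Dana ∩ Noa ∩ Hana: 12:00-13:15, 17:00-18:45.
So the common availability across everyone is 12:00-13:15, 17:00-18:45.

12:00-13:15, 17:00-18:45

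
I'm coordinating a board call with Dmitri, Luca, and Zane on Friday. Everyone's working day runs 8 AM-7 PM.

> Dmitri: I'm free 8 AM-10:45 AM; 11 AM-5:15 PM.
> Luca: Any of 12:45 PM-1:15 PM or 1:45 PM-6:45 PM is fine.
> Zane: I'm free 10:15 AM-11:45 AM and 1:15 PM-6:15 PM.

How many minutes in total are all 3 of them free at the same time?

Dmitri ∩ Luca: 12:45-13:15, 13:45-17:15.
Dmitri ∩ Luca ∩ Zane: 13:45-17:15.
That's a single block of 210 minutes.

210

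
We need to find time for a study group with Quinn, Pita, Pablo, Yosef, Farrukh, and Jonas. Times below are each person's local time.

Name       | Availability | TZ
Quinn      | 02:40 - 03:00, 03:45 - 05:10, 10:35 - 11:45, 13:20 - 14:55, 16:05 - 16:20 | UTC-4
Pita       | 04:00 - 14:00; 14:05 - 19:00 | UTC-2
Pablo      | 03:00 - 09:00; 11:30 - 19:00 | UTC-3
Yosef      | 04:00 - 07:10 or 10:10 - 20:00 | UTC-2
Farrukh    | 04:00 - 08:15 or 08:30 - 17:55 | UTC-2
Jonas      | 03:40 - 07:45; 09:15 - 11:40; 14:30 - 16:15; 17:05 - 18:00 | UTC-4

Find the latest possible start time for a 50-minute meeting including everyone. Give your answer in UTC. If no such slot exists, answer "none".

Quinn in UTC: 06:40-07:00, 07:45-09:10, 14:35-15:45, 17:20-18:55, 20:05-20:20 (add 4h to convert from UTC-4).
Pita in UTC: 06:00-16:00, 16:05-21:00 (add 2h to convert from UTC-2).
Pablo in UTC: 06:00-12:00, 14:30-22:00 (add 3h to convert from UTC-3).
Yosef in UTC: 06:00-09:10, 12:10-22:00 (add 2h to convert from UTC-2).
Farrukh in UTC: 06:00-10:15, 10:30-19:55 (add 2h to convert from UTC-2).
Jonas in UTC: 07:40-11:45, 13:15-15:40, 18:30-20:15, 21:05-22:00 (add 4h to convert from UTC-4).
Quinn ∩ Pita: 06:40-07:00, 07:45-09:10, 14:35-15:45, 17:20-18:55, 20:05-20:20.
Quinn ∩ Pita ∩ Pablo: 06:40-07:00, 07:45-09:10, 14:35-15:45, 17:20-18:55, 20:05-20:20.
Quinn ∩ Pita ∩ Pablo ∩ Yosef: 06:40-07:00, 07:45-09:10, 14:35-15:45, 17:20-18:55, 20:05-20:20.
Quinn ∩ Pita ∩ Pablo ∩ Yosef ∩ Farrukh: 06:40-07:00, 07:45-09:10, 14:35-15:45, 17:20-18:55.
Quinn ∩ Pita ∩ Pablo ∩ Yosef ∩ Farrukh ∩ Jonas: 07:45-09:10, 14:35-15:40, 18:30-18:55.
Those are the intersection windows.
The last common window of at least 50 minutes is 14:35-15:40; a 50-minute meeting can start as late as 14:50 and still end by 15:40.

14:50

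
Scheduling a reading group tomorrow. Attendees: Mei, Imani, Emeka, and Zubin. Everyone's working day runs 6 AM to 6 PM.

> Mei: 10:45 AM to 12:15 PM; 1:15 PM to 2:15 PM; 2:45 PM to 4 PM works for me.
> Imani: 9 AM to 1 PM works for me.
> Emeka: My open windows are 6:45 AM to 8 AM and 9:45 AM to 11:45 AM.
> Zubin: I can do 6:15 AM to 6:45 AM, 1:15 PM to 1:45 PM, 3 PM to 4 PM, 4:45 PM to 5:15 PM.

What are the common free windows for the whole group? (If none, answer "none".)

none

Mei ∩ Imani: 10:45-12:15.
Mei ∩ Imani ∩ Emeka: 10:45-11:45.
Mei ∩ Imani ∩ Emeka ∩ Zubin: ∅.
There is no time when everyone is free.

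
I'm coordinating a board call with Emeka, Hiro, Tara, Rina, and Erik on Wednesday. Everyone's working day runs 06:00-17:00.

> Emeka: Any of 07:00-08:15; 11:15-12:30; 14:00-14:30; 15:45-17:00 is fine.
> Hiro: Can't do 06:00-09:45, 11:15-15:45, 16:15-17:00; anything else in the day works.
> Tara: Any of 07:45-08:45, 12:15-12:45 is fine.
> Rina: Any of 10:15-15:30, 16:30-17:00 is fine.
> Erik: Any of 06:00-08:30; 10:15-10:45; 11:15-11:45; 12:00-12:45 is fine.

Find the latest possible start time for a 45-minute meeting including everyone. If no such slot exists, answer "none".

none

Emeka free: 07:00-08:15, 11:15-12:30, 14:00-14:30, 15:45-17:00.
Hiro free: 09:45-11:15, 15:45-16:15 (invert busy blocks within the working day).
Tara free: 07:45-08:45, 12:15-12:45.
Rina free: 10:15-15:30, 16:30-17:00.
Erik free: 06:00-08:30, 10:15-10:45, 11:15-11:45, 12:00-12:45.
Emeka ∩ Hiro: 15:45-16:15.
Emeka ∩ Hiro ∩ Tara: ∅.
Emeka ∩ Hiro ∩ Tara ∩ Rina: ∅.
Emeka ∩ Hiro ∩ Tara ∩ Rina ∩ Erik: ∅.
There is no time when everyone is free.
No common window is at least 45 minutes long.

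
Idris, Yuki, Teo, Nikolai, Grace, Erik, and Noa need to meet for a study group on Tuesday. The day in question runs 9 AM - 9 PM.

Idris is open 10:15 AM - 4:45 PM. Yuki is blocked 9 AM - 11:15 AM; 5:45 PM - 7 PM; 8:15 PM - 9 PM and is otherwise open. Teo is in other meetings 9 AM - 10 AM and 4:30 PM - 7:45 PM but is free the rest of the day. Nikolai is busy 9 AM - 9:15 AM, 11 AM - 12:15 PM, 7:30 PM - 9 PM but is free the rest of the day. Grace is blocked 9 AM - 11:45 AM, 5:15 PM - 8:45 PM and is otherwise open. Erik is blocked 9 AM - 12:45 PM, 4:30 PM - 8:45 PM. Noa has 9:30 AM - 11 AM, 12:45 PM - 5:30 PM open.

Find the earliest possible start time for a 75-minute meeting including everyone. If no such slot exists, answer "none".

12:45

Idris free: 10:15-16:45.
Yuki free: 11:15-17:45, 19:00-20:15 (invert busy blocks within the working day).
Teo free: 10:00-16:30, 19:45-21:00 (invert busy blocks within the working day).
Nikolai free: 09:15-11:00, 12:15-19:30 (invert busy blocks within the working day).
Grace free: 11:45-17:15, 20:45-21:00 (invert busy blocks within the working day).
Erik free: 12:45-16:30, 20:45-21:00 (invert busy blocks within the working day).
Noa free: 09:30-11:00, 12:45-17:30.
Idris ∩ Yuki: 11:15-16:45.
Idris ∩ Yuki ∩ Teo: 11:15-16:30.
Idris ∩ Yuki ∩ Teo ∩ Nikolai: 12:15-16:30.
Idris ∩ Yuki ∩ Teo ∩ Nikolai ∩ Grace: 12:15-16:30.
Idris ∩ Yuki ∩ Teo ∩ Nikolai ∩ Grace ∩ Erik: 12:45-16:30.
Idris ∩ Yuki ∩ Teo ∩ Nikolai ∩ Grace ∩ Erik ∩ Noa: 12:45-16:30.
The first common window of at least 75 minutes is 12:45-16:30, so the earliest start is 12:45.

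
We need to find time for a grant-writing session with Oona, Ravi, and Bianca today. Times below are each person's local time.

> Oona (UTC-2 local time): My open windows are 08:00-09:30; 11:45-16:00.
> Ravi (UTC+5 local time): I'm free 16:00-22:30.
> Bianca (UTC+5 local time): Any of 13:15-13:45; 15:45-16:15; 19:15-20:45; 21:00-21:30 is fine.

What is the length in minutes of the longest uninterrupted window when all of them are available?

Oona in UTC: 10:00-11:30, 13:45-18:00 (add 2h to convert from UTC-2).
Ravi in UTC: 11:00-17:30 (subtract 5h to convert from UTC+5).
Bianca in UTC: 08:15-08:45, 10:45-11:15, 14:15-15:45, 16:00-16:30 (subtract 5h to convert from UTC+5).
Oona ∩ Ravi: 11:00-11:30, 13:45-17:30.
Oona ∩ Ravi ∩ Bianca: 11:00-11:15, 14:15-15:45, 16:00-16:30.
The longest is 14:15-15:45 at 90 minutes.

90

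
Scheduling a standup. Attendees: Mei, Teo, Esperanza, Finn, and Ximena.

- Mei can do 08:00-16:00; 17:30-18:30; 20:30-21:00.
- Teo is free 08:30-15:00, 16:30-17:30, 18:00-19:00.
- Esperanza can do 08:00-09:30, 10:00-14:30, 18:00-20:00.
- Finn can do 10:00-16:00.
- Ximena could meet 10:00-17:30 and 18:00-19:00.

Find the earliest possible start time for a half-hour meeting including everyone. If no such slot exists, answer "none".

Mei ∩ Teo: 08:30-15:00, 18:00-18:30.
Mei ∩ Teo ∩ Esperanza: 08:30-09:30, 10:00-14:30, 18:00-18:30.
Mei ∩ Teo ∩ Esperanza ∩ Finn: 10:00-14:30.
Mei ∩ Teo ∩ Esperanza ∩ Finn ∩ Ximena: 10:00-14:30.
The first common window of at least 30 minutes is 10:00-14:30, so the earliest start is 10:00.

10:00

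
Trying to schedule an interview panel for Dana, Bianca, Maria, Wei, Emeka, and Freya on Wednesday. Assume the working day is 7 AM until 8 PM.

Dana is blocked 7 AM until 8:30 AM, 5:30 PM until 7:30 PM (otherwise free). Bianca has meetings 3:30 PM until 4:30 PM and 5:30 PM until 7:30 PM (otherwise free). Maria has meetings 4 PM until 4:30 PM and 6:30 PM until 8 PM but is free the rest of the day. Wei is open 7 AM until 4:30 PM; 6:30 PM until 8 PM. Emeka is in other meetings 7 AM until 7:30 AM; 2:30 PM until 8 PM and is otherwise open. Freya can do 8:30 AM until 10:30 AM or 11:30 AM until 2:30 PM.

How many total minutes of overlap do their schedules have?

Dana free: 08:30-17:30, 19:30-20:00 (invert busy blocks within the working day).
Bianca free: 07:00-15:30, 16:30-17:30, 19:30-20:00 (invert busy blocks within the working day).
Maria free: 07:00-16:00, 16:30-18:30 (invert busy blocks within the working day).
Wei free: 07:00-16:30, 18:30-20:00.
Emeka free: 07:30-14:30 (invert busy blocks within the working day).
Freya free: 08:30-10:30, 11:30-14:30.
Dana ∩ Bianca: 08:30-15:30, 16:30-17:30, 19:30-20:00.
Dana ∩ Bianca ∩ Maria: 08:30-15:30, 16:30-17:30.
Dana ∩ Bianca ∩ Maria ∩ Wei: 08:30-15:30.
Dana ∩ Bianca ∩ Maria ∩ Wei ∩ Emeka: 08:30-14:30.
Dana ∩ Bianca ∩ Maria ∩ Wei ∩ Emeka ∩ Freya: 08:30-10:30, 11:30-14:30.
Summing the common windows: 120 + 180 = 300 minutes.

300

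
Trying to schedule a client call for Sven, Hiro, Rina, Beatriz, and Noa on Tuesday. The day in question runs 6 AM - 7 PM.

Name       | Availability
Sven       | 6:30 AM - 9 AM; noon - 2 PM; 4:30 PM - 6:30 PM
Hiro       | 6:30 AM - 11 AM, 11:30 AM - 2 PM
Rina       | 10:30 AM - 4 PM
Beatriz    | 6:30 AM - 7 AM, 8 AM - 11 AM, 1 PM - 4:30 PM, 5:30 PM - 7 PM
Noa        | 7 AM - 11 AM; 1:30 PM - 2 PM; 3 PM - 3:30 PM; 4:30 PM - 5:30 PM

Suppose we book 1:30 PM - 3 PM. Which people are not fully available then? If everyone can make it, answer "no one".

Sven: not fully free for 13:30-15:00. Hiro: not fully free for 13:30-15:00. Rina: free for 13:30-15:00. Beatriz: free for 13:30-15:00. Noa: not fully free for 13:30-15:00.

Hiro, Noa, Sven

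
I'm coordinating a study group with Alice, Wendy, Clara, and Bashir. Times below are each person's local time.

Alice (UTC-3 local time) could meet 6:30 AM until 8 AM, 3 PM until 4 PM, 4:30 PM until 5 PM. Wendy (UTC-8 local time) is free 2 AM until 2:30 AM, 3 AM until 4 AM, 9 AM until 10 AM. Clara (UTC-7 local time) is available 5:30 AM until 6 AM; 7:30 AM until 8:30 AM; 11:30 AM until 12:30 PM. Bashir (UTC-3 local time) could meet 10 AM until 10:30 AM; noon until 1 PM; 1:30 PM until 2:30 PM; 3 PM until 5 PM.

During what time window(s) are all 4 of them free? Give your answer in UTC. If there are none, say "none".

Alice in UTC: 09:30-11:00, 18:00-19:00, 19:30-20:00 (add 3h to convert from UTC-3).
Wendy in UTC: 10:00-10:30, 11:00-12:00, 17:00-18:00 (add 8h to convert from UTC-8).
Clara in UTC: 12:30-13:00, 14:30-15:30, 18:30-19:30 (add 7h to convert from UTC-7).
Bashir in UTC: 13:00-13:30, 15:00-16:00, 16:30-17:30, 18:00-20:00 (add 3h to convert from UTC-3).
Alice ∩ Wendy: 10:00-10:30.
Alice ∩ Wendy ∩ Clara: ∅.
Alice ∩ Wendy ∩ Clara ∩ Bashir: ∅.
There is no time when everyone is free.

none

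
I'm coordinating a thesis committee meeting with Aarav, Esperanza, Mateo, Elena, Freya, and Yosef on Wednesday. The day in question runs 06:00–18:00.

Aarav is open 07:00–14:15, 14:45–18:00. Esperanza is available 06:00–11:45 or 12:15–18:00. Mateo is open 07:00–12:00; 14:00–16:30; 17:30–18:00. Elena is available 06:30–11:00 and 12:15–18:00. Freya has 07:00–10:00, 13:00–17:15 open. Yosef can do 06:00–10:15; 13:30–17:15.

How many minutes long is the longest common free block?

180

Aarav ∩ Esperanza: 07:00-11:45, 12:15-14:15, 14:45-18:00.
Aarav ∩ Esperanza ∩ Mateo: 07:00-11:45, 14:00-14:15, 14:45-16:30, 17:30-18:00.
Aarav ∩ Esperanza ∩ Mateo ∩ Elena: 07:00-11:00, 14:00-14:15, 14:45-16:30, 17:30-18:00.
Aarav ∩ Esperanza ∩ Mateo ∩ Elena ∩ Freya: 07:00-10:00, 14:00-14:15, 14:45-16:30.
Aarav ∩ Esperanza ∩ Mateo ∩ Elena ∩ Freya ∩ Yosef: 07:00-10:00, 14:00-14:15, 14:45-16:30.
Those are the intersection windows.
The longest is 07:00-10:00 at 180 minutes.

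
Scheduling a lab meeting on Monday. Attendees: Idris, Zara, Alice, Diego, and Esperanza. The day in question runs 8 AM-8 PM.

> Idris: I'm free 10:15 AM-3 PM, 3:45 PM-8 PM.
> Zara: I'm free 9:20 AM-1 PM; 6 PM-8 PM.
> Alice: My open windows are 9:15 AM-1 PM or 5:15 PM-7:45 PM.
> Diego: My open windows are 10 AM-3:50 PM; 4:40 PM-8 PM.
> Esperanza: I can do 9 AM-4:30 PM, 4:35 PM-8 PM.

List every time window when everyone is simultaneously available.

10:15-13:00, 18:00-19:45

Idris ∩ Zara: 10:15-13:00, 18:00-20:00.
Idris ∩ Zara ∩ Alice: 10:15-13:00, 18:00-19:45.
Idris ∩ Zara ∩ Alice ∩ Diego: 10:15-13:00, 18:00-19:45.
Idris ∩ Zara ∩ Alice ∩ Diego ∩ Esperanza: 10:15-13:00, 18:00-19:45.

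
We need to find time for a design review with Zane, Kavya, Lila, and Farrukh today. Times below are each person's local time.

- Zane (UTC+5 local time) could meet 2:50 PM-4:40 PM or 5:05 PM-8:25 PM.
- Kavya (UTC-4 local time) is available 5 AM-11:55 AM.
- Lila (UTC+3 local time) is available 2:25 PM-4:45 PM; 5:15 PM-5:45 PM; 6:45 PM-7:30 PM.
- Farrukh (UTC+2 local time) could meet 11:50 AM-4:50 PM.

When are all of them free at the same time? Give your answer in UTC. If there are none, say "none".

11:25-11:40, 12:05-13:45, 14:15-14:45

Zane in UTC: 09:50-11:40, 12:05-15:25 (subtract 5h to convert from UTC+5).
Kavya in UTC: 09:00-15:55 (add 4h to convert from UTC-4).
Lila in UTC: 11:25-13:45, 14:15-14:45, 15:45-16:30 (subtract 3h to convert from UTC+3).
Farrukh in UTC: 09:50-14:50 (subtract 2h to convert from UTC+2).
Zane ∩ Kavya: 09:50-11:40, 12:05-15:25.
Zane ∩ Kavya ∩ Lila: 11:25-11:40, 12:05-13:45, 14:15-14:45.
Zane ∩ Kavya ∩ Lila ∩ Farrukh: 11:25-11:40, 12:05-13:45, 14:15-14:45.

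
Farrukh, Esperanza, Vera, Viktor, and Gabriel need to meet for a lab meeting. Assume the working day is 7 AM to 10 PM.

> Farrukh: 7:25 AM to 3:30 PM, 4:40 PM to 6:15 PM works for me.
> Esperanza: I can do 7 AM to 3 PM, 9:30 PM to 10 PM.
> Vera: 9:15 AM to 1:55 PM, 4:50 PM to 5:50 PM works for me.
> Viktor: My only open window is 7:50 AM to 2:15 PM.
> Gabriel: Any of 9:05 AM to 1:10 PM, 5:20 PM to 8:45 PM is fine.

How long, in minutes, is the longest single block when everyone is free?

235

Farrukh ∩ Esperanza: 07:25-15:00.
Farrukh ∩ Esperanza ∩ Vera: 09:15-13:55.
Farrukh ∩ Esperanza ∩ Vera ∩ Viktor: 09:15-13:55.
Farrukh ∩ Esperanza ∩ Vera ∩ Viktor ∩ Gabriel: 09:15-13:10.
So the common availability across everyone is 09:15-13:10.
The longest is 09:15-13:10 at 235 minutes.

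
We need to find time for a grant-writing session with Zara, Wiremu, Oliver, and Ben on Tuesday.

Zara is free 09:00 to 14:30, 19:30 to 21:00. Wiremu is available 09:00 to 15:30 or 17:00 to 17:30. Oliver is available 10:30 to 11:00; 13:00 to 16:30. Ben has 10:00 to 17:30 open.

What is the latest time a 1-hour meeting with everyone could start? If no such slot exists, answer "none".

Zara ∩ Wiremu: 09:00-14:30.
Zara ∩ Wiremu ∩ Oliver: 10:30-11:00, 13:00-14:30.
Zara ∩ Wiremu ∩ Oliver ∩ Ben: 10:30-11:00, 13:00-14:30.
So the common availability across everyone is 10:30-11:00, 13:00-14:30.
The last common window of at least 60 minutes is 13:00-14:30; a 60-minute meeting can start as late as 13:30 and still end by 14:30.

13:30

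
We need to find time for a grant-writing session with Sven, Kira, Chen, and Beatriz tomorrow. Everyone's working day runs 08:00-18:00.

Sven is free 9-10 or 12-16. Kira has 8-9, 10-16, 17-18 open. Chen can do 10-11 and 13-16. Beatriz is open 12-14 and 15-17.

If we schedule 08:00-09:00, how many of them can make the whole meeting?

1

Kira can make the full 08:00-09:00 slot — that's 1.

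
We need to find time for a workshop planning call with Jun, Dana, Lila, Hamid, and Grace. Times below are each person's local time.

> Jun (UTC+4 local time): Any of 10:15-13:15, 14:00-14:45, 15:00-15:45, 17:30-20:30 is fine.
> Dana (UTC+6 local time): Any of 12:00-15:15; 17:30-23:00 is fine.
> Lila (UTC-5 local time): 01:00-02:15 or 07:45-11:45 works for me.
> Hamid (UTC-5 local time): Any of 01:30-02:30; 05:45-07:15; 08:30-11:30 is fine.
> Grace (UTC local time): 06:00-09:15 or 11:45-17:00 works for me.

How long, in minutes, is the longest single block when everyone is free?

180

Jun in UTC: 06:15-09:15, 10:00-10:45, 11:00-11:45, 13:30-16:30 (subtract 4h to convert from UTC+4).
Dana in UTC: 06:00-09:15, 11:30-17:00 (subtract 6h to convert from UTC+6).
Lila in UTC: 06:00-07:15, 12:45-16:45 (add 5h to convert from UTC-5).
Hamid in UTC: 06:30-07:30, 10:45-12:15, 13:30-16:30 (add 5h to convert from UTC-5).
Grace in UTC: 06:00-09:15, 11:45-17:00.
Jun ∩ Dana: 06:15-09:15, 11:30-11:45, 13:30-16:30.
Jun ∩ Dana ∩ Lila: 06:15-07:15, 13:30-16:30.
Jun ∩ Dana ∩ Lila ∩ Hamid: 06:30-07:15, 13:30-16:30.
Jun ∩ Dana ∩ Lila ∩ Hamid ∩ Grace: 06:30-07:15, 13:30-16:30.
The longest is 13:30-16:30 at 180 minutes.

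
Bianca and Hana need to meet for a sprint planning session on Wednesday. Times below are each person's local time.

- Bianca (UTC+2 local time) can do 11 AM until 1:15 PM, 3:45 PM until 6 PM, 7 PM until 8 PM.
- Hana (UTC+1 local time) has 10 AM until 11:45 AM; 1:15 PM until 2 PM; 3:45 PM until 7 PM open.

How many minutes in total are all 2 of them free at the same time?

240

Bianca in UTC: 09:00-11:15, 13:45-16:00, 17:00-18:00 (subtract 2h to convert from UTC+2).
Hana in UTC: 09:00-10:45, 12:15-13:00, 14:45-18:00 (subtract 1h to convert from UTC+1).
Bianca ∩ Hana: 09:00-10:45, 14:45-16:00, 17:00-18:00.
So the common availability across everyone is 09:00-10:45, 14:45-16:00, 17:00-18:00.
Summing the common windows: 105 + 75 + 60 = 240 minutes.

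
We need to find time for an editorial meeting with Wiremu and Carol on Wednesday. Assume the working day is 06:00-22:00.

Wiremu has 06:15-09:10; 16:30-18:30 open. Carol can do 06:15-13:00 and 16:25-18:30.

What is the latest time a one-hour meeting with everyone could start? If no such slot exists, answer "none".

17:30

Wiremu ∩ Carol: 06:15-09:10, 16:30-18:30.
The last common window of at least 60 minutes is 16:30-18:30; a 60-minute meeting can start as late as 17:30 and still end by 18:30.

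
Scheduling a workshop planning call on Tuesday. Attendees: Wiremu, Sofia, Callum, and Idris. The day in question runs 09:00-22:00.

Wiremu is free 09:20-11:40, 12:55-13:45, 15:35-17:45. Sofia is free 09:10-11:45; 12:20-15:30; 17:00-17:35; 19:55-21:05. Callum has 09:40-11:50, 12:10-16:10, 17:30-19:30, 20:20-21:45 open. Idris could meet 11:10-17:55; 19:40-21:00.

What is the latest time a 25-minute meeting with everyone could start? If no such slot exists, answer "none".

Wiremu ∩ Sofia: 09:20-11:40, 12:55-13:45, 17:00-17:35.
Wiremu ∩ Sofia ∩ Callum: 09:40-11:40, 12:55-13:45, 17:30-17:35.
Wiremu ∩ Sofia ∩ Callum ∩ Idris: 11:10-11:40, 12:55-13:45, 17:30-17:35.
The last common window of at least 25 minutes is 12:55-13:45; a 25-minute meeting can start as late as 13:20 and still end by 13:45.

13:20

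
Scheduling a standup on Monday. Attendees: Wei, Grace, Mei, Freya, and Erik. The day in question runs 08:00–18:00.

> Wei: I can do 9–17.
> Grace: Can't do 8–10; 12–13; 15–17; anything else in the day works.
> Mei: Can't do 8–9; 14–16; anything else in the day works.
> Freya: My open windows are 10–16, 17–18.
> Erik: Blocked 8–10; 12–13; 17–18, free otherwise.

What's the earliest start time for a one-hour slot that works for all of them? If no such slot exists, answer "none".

10:00

Wei free: 09:00-17:00.
Grace free: 10:00-12:00, 13:00-15:00, 17:00-18:00 (invert busy blocks within the working day).
Mei free: 09:00-14:00, 16:00-18:00 (invert busy blocks within the working day).
Freya free: 10:00-16:00, 17:00-18:00.
Erik free: 10:00-12:00, 13:00-17:00 (invert busy blocks within the working day).
Wei ∩ Grace: 10:00-12:00, 13:00-15:00.
Wei ∩ Grace ∩ Mei: 10:00-12:00, 13:00-14:00.
Wei ∩ Grace ∩ Mei ∩ Freya: 10:00-12:00, 13:00-14:00.
Wei ∩ Grace ∩ Mei ∩ Freya ∩ Erik: 10:00-12:00, 13:00-14:00.
So the common availability across everyone is 10:00-12:00, 13:00-14:00.
The first common window of at least 60 minutes is 10:00-12:00, so the earliest start is 10:00.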